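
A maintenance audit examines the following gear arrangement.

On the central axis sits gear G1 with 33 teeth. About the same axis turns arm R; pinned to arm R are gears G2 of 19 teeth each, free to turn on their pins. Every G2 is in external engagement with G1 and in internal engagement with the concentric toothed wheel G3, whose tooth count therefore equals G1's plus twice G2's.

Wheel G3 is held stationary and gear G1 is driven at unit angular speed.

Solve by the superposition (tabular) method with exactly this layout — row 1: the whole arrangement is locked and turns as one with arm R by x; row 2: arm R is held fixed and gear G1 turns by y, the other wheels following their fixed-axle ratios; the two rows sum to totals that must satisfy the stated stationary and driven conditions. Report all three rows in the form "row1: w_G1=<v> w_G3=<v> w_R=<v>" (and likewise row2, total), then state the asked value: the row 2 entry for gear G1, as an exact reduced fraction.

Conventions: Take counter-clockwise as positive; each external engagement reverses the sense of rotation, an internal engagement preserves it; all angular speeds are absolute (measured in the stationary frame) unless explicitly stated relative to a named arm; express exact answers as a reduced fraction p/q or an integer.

row1: w_G1=33/104 w_G3=33/104 w_R=33/104
row2: w_G1=71/104 w_G3=-33/104 w_R=0
total: w_G1=1 w_G3=0 w_R=33/104
asked value: 71/104

topology: planetary set — G1 33T / G2 19T / G3 71T, arm = carrier (Willis)
row 1: whole set turns with the arm by x
row 2 — arm fixed, fixed-axis ratios: sun y, ring −(33/71)·y, arm 0
boundary: total ω_ring = x − (33/71)·y = 0 and total ω_sun = x + y = 1  ⇒  y = 71/104, x = 33/104
row 2 ring = −(33/71)·71/104 = -33/104
totals (row 1 + row 2): sun 33/104 + 71/104 = 1, ring 33/104 + (-33/104) = 0, arm 33/104 + 0 = 33/104
asked cell (row2, sun) = 71/104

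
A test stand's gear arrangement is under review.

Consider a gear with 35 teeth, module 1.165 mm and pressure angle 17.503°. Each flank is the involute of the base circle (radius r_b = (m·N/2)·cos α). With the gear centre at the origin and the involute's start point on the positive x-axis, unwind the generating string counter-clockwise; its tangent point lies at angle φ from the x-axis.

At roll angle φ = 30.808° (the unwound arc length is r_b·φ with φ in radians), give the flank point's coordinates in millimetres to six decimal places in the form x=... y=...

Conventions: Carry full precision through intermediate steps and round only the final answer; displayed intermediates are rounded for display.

x=22.054445 y=0.978744

recognized (one wheel, involute flank): single-mesh tooth geometry, m = 1.165, N = 35
pitch radius r_p = m·N/2 = 1.165·35/2 = 20.387500
base radius r_b = r_p·cos α = 20.387500·cos 17.503° = 19.443583
roll angle φ = 30.808° = 0.53770104 rad
x = r_b·(cos φ + φ·sin φ) = 22.054445
y = r_b·(sin φ − φ·cos φ) = 0.978744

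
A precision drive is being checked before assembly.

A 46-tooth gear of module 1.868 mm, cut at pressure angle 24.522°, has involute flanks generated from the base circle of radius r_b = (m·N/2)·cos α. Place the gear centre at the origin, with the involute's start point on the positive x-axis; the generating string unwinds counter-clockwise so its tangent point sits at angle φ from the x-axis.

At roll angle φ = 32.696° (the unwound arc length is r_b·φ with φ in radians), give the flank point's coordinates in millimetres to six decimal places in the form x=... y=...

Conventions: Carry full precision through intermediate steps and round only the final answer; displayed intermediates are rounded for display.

x=44.944406 y=2.343351

single-mesh involute tooth geometry (46T wheel at module 1.868)
pitch radius r_p = m·N/2 = 1.868·46/2 = 42.964000
base radius r_b = r_p·cos α = 42.964000·cos 24.522° = 39.088732
roll angle φ = 32.696° = 0.57065285 rad
x = r_b·(cos φ + φ·sin φ) = 44.944406
y = r_b·(sin φ − φ·cos φ) = 2.343351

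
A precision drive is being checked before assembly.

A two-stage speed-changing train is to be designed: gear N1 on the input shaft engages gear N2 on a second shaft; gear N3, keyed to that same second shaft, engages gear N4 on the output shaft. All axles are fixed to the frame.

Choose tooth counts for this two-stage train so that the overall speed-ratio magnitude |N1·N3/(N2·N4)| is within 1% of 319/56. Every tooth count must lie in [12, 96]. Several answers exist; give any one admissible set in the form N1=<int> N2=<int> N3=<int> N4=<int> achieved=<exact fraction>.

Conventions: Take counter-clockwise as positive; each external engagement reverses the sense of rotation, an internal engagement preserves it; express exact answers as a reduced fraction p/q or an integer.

class = fixed-axis compound train [2-stage, 319/56 wanted]
target = 319/56 in lowest terms: an exact hit needs N1·N3 = k·319 and N2·N4 = k·56 for one integer k, every count in [12, 96]; additionally prefer no 1:1 stage (N1 ≠ N2, N3 ≠ N4)
k = 1…2: no 1:1-free in-range split of k·319 and k·56 into factor pairs; take k = 3
k = 3: N1·N3 = 957 = 29·33, N2·N4 = 168 = 12·14
achieved = 29·33/(12·14) = 319/56; |achieved − target| = 0 ≤ 319/5600 ✓

N1=29 N2=12 N3=33 N4=14 achieved=319/56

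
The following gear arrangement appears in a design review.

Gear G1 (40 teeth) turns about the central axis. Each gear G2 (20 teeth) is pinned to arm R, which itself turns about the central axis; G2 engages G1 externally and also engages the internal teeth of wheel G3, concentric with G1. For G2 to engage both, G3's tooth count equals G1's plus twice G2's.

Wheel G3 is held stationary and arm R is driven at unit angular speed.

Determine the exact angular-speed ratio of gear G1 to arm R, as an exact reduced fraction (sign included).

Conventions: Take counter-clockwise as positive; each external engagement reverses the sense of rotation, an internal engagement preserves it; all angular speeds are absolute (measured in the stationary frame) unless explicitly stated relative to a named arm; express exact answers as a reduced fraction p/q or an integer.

class = planetary set [G3 = 40+2·20 = 80; Willis about the carrier]
ring teeth: 40 + 2·20 = 80
40(ω_sun−ω_arm) = −80(ω_ring−ω_arm),  ω_ring = 0, ω_arm = 1
ω_sun = 1 − (80/40)(0−1) = 3
ω_out/ω_in = 3

3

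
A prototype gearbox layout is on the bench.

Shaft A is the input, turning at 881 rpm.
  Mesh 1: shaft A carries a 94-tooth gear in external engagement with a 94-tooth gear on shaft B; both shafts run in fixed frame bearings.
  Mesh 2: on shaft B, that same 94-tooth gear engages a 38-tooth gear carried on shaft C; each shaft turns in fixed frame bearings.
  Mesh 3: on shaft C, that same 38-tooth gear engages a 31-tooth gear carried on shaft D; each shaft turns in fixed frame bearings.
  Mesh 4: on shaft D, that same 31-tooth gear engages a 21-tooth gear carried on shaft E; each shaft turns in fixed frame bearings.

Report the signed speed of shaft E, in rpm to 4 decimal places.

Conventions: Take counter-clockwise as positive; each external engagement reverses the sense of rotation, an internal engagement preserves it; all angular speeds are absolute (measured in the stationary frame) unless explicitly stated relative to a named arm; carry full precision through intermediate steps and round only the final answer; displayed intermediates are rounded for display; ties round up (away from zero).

+3943.5238 rpm

class = fixed-axis compound train [4 meshes; 4 ratios multiply, 4 sense flips]
mesh 1 [94T→94T]: ω = 881.0000×94/94 = 881.0000 rpm, sense flips to −
mesh 2 [94T→38T]: ω = 881.0000×94/38 = 2179.3158 rpm, sense flips to +
mesh 3 [38T→31T]: ω = 2179.3158×38/31 = 2671.4194 rpm, sense flips to −
mesh 4 [31T→21T]: ω = 2671.4194×31/21 = 3943.5238 rpm, sense flips to +
signed output speed = +3943.5238 rpm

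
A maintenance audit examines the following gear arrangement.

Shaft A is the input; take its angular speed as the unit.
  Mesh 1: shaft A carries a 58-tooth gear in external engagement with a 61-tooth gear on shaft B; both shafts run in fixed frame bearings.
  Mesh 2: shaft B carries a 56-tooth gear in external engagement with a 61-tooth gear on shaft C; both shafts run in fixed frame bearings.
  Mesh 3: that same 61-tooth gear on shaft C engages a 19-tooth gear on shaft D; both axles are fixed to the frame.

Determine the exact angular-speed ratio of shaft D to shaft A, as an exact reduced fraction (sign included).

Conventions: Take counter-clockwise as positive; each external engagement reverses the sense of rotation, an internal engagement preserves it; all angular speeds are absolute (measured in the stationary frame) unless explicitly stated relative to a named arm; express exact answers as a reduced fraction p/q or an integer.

-3248/1159

class = fixed-axis compound train [3 meshes; 3 ratios multiply, 3 sense flips]
mesh 1 [58T→61T]: running ratio 58/61, sense −
mesh 2 [56T→61T]: running ratio 3248/3721, sense +
mesh 3 [61T→19T]: running ratio 3248/1159, sense −
ω_out/ω_in = -3248/1159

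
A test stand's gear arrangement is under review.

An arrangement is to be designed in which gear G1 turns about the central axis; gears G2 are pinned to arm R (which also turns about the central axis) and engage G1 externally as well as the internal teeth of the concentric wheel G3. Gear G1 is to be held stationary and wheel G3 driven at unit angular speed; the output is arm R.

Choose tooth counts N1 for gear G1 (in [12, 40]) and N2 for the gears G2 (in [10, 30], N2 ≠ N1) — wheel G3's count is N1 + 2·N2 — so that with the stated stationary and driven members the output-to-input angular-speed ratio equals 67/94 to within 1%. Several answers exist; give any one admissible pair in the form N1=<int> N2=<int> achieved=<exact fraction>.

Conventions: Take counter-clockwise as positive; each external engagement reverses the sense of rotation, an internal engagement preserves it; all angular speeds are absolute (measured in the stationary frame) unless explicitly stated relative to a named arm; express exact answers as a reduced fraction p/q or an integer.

N1=27 N2=20 achieved=67/94

class = planetary set [ratio 67/94 wanted; Willis about the carrier]
Willis with ω_sun = 0: ω_arm/ω_ring = N3/(N1+N3); set equal to 67/94  ⇒  N3/N1 = (67/94)/(1 − 67/94) = 67/27
N3 = N1 + 2·N2  ⇒  N2/N1 = (N3/N1 − 1)/2 = (67/27 − 1)/2 = 20/27
smallest multiple with N1 ≥ 12 and N2 ≥ 10: k = 1  ⇒  N1 = 1·27 = 27, N2 = 1·20 = 20 (N1 ≤ 40, N2 ≤ 30, N2 ≠ N1 ✓), N3 = 27 + 2·20 = 67
check: N3/(N1+N3) with N1 = 27, N3 = 67 gives 67/94; |achieved − target| = 0 ≤ 67/9400 ✓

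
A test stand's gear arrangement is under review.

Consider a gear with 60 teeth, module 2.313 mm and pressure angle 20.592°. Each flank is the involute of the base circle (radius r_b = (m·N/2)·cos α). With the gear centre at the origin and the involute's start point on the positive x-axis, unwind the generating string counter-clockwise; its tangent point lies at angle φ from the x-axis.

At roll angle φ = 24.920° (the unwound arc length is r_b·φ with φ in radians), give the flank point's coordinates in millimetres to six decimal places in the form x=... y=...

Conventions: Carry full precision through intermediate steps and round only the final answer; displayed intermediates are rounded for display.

x=70.812957 y=1.747995

recognized (one wheel, involute flank): single-mesh tooth geometry, m = 2.313, N = 60
pitch radius r_p = m·N/2 = 2.313·60/2 = 69.390000
base radius r_b = r_p·cos α = 69.390000·cos 20.592° = 64.956579
roll angle φ = 24.920° = 0.43493605 rad
x = r_b·(cos φ + φ·sin φ) = 70.812957
y = r_b·(sin φ − φ·cos φ) = 1.747995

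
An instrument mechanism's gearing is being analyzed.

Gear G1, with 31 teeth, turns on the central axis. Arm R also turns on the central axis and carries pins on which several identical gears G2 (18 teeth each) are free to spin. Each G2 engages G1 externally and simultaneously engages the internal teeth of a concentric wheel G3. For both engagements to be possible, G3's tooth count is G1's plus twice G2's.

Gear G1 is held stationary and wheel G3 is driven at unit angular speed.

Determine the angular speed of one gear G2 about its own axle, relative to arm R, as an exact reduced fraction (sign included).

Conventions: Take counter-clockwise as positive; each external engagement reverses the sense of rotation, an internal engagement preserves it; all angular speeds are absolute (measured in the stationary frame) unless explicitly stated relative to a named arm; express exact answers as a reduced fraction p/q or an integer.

2077/1764

class = planetary set [G3 = 31+2·18 = 67; Willis about the carrier]
ring teeth: 31 + 2·18 = 67
31(ω_sun−ω_arm) = −67(ω_ring−ω_arm),  ω_sun = 0, ω_ring = 1
31(0−ω_arm) = −67(1−ω_arm)  ⇒  98·ω_arm = 67  ⇒  ω_arm = 67/98
sun–planet mesh: 31·(0−67/98) = −18·(ω_p−ω_arm)  ⇒  ω_p−ω_arm = 2077/1764
exact speed ratio = 2077/1764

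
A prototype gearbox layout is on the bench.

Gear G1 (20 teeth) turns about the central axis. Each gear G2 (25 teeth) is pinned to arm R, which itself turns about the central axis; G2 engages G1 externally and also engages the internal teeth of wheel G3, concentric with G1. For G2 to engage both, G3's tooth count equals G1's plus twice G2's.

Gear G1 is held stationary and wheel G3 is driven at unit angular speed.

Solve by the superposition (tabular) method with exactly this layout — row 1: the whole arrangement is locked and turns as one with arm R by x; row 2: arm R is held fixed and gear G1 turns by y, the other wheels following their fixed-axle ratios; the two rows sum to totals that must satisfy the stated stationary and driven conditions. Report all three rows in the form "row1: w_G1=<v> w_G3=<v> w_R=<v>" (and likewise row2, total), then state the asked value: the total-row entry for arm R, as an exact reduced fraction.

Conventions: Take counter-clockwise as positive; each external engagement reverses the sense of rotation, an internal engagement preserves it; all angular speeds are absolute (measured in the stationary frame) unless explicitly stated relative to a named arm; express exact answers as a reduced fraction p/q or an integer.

topology: planetary set — G1 20T / G2 25T / G3 70T, arm = carrier (Willis)
row 1 (train locked, turned with arm): all members turn x
row 2 — arm fixed, fixed-axis ratios: sun y, ring −(20/70)·y, arm 0
boundary: total ω_sun = x + y = 0 and total ω_ring = x − (20/70)·y = 1  ⇒  y = -7/9, x = 7/9
row 2 ring = −(20/70)·(-7/9) = 2/9
totals (row 1 + row 2): sun 7/9 + (-7/9) = 0, ring 7/9 + 2/9 = 1, arm 7/9 + 0 = 7/9
asked cell (total, arm) = 7/9

row1: w_G1=7/9 w_G3=7/9 w_R=7/9
row2: w_G1=-7/9 w_G3=2/9 w_R=0
total: w_G1=0 w_G3=1 w_R=7/9
asked value: 7/9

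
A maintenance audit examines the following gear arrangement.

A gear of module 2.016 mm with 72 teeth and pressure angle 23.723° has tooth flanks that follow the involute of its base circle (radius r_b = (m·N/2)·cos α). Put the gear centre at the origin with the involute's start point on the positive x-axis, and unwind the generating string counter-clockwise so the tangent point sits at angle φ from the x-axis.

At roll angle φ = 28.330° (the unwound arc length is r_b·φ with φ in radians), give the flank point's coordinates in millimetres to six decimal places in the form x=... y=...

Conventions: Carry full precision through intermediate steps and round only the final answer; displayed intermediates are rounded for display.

topology: single-mesh involute geometry — m = 2.016, N = 72
pitch radius r_p = m·N/2 = 2.016·72/2 = 72.576000
base radius r_b = r_p·cos α = 72.576000·cos 23.723° = 66.443413
roll angle φ = 28.330° = 0.49445178 rad
x = r_b·(cos φ + φ·sin φ) = 74.075813
y = r_b·(sin φ − φ·cos φ) = 2.612446

x=74.075813 y=2.612446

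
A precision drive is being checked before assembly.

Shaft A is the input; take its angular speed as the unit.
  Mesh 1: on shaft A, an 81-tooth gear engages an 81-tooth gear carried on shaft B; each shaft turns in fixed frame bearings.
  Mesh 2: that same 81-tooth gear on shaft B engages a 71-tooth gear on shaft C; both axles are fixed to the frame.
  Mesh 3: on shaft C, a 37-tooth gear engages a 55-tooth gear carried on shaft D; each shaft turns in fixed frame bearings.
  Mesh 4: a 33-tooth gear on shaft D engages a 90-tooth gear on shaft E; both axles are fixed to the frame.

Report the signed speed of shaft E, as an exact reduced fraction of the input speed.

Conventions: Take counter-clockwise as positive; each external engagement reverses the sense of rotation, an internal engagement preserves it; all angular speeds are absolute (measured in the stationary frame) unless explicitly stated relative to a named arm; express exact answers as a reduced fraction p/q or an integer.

999/3550

4-mesh fixed-axis compound train (all bearings frame-fixed)
mesh 1 [81T→81T]: |ω|/ω_in = 1×81/81 = 1, sense flips to −
mesh 2 [81T→71T]: |ω|/ω_in = 1×81/71 = 81/71, sense flips to +
mesh 3 [37T→55T]: |ω|/ω_in = (81/71)×37/55 = 2997/3905, sense flips to −
mesh 4 [33T→90T]: |ω|/ω_in = (2997/3905)×33/90 = 999/3550, sense flips to +
signed output speed (× input speed) = 999/3550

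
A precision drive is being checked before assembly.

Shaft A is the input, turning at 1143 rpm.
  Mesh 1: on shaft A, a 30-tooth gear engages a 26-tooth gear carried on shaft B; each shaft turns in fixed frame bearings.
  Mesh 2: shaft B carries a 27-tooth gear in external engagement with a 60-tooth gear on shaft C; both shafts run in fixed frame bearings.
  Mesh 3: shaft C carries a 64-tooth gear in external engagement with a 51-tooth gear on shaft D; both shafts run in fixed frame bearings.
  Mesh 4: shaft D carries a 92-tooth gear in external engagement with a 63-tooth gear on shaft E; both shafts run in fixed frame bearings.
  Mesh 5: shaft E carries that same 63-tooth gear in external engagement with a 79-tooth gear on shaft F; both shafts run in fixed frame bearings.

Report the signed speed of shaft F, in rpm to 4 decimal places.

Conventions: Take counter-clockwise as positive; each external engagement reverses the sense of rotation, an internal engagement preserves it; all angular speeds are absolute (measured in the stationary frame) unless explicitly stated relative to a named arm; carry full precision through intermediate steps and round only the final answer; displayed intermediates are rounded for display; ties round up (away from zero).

class = fixed-axis compound train [5 meshes; 5 ratios multiply, 5 sense flips]
mesh 1 [30T→26T]: ω = 1143.0000×30/26 = 1318.8462 rpm, sense flips to −
mesh 2 [27T→60T]: ω = 1318.8462×27/60 = 593.4808 rpm, sense flips to +
mesh 3 [64T→51T]: ω = 593.4808×64/51 = 744.7602 rpm, sense flips to −
mesh 4 [92T→63T]: ω = 744.7602×92/63 = 1087.5863 rpm, sense flips to +
mesh 5 [63T→79T]: ω = 1087.5863×63/79 = 867.3157 rpm, sense flips to −
signed output speed = -867.3157 rpm

-867.3157 rpm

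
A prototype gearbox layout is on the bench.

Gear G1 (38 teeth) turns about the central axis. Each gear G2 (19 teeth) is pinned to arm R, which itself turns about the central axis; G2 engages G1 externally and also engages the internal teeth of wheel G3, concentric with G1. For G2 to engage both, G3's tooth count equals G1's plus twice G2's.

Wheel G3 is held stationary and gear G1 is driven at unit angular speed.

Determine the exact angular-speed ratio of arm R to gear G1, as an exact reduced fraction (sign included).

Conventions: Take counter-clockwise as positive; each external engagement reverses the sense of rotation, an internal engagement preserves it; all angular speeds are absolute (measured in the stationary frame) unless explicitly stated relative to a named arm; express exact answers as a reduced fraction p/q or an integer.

1/3

recognized (axles ride arm R): planetary set, 38/19/76 teeth
ring teeth: 38 + 2·19 = 76
38(ω_sun−ω_arm) = −76(ω_ring−ω_arm),  ω_ring = 0, ω_sun = 1
38(1−ω_arm) = −76(0−ω_arm)  ⇒  114·ω_arm = 38  ⇒  ω_arm = 1/3
ω_out/ω_in = 1/3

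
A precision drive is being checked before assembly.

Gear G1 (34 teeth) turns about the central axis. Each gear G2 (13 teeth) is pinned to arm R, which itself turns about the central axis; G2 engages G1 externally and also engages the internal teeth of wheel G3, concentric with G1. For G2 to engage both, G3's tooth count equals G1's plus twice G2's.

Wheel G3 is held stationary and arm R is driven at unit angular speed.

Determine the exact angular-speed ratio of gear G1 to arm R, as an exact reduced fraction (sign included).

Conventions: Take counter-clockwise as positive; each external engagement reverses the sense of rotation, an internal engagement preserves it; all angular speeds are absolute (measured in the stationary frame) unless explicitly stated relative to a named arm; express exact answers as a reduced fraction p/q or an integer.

47/17

recognized (axles ride arm R): planetary set, 34/13/60 teeth
ring teeth: 34 + 2·13 = 60
34(ω_sun−ω_arm) = −60(ω_ring−ω_arm),  ω_ring = 0, ω_arm = 1
ω_sun = 1 − (60/34)(0−1) = 47/17
ω_out/ω_in = 47/17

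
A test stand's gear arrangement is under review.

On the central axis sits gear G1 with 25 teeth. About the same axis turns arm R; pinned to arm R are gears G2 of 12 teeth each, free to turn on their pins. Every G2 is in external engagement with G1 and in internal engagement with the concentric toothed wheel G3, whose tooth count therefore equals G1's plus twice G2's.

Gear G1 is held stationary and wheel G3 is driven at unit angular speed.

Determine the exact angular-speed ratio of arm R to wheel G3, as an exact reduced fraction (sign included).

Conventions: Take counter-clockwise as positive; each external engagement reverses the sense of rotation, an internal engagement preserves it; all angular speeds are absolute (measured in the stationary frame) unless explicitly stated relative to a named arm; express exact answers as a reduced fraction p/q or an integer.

topology: planetary set — G1 25T / G2 12T / G3 49T, arm = carrier (Willis)
ring teeth: 25 + 2·12 = 49
25(ω_sun−ω_arm) = −49(ω_ring−ω_arm),  ω_sun = 0, ω_ring = 1
25(0−ω_arm) = −49(1−ω_arm)  ⇒  74·ω_arm = 49  ⇒  ω_arm = 49/74
ω_out/ω_in = 49/74

49/74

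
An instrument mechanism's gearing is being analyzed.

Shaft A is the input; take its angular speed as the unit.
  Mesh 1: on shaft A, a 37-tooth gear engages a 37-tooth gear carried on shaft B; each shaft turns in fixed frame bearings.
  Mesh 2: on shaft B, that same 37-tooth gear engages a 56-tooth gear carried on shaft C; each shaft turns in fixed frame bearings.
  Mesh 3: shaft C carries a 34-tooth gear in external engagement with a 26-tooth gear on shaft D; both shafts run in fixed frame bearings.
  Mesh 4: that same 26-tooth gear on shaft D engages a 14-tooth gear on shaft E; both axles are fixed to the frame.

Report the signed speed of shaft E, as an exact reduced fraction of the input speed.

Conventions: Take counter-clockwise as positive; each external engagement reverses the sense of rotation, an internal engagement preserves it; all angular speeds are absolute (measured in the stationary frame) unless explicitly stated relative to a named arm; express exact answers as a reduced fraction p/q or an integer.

629/392

4-mesh fixed-axis compound train (all bearings frame-fixed)
mesh 1 [37T→37T]: |ω|/ω_in = 1×37/37 = 1, sense flips to −
mesh 2 [37T→56T]: |ω|/ω_in = 1×37/56 = 37/56, sense flips to +
mesh 3 [34T→26T]: |ω|/ω_in = (37/56)×34/26 = 629/728, sense flips to −
mesh 4 [26T→14T]: |ω|/ω_in = (629/728)×26/14 = 629/392, sense flips to +
signed output speed (× input speed) = 629/392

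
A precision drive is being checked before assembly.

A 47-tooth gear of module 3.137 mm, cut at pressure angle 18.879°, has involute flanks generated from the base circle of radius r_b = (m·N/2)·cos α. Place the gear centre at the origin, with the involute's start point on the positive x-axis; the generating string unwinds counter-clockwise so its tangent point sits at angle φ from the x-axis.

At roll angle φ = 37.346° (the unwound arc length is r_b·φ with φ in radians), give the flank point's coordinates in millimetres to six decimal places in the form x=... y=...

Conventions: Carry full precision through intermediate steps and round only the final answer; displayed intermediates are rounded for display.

x=83.034270 y=6.169437

single-mesh involute tooth geometry (47T wheel at module 3.137)
pitch radius r_p = m·N/2 = 3.137·47/2 = 73.719500
base radius r_b = r_p·cos α = 73.719500·cos 18.879° = 69.753687
roll angle φ = 37.346° = 0.65181066 rad
x = r_b·(cos φ + φ·sin φ) = 83.034270
y = r_b·(sin φ − φ·cos φ) = 6.169437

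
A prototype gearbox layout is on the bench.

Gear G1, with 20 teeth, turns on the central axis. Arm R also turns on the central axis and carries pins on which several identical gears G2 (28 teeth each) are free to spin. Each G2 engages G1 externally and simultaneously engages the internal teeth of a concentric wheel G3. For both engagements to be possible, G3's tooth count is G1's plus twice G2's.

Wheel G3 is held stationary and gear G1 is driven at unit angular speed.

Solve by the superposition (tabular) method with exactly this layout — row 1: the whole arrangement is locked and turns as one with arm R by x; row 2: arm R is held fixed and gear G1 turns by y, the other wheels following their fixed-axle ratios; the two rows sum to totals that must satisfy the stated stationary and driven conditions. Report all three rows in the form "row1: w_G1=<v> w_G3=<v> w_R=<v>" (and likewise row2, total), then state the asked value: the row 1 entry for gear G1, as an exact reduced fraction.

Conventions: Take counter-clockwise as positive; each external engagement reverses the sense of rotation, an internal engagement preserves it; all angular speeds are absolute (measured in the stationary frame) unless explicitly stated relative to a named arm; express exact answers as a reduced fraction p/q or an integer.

topology: planetary set — G1 20T / G2 28T / G3 76T, arm = carrier (Willis)
superposition row 1 [locked train]: every member turns x
row 2: sun turns y, ring = −(20/76)·y, arm 0
boundary: total ω_ring = x − (20/76)·y = 0 and total ω_sun = x + y = 1  ⇒  y = 19/24, x = 5/24
row 2 ring = −(20/76)·19/24 = -5/24
totals (row 1 + row 2): sun 5/24 + 19/24 = 1, ring 5/24 + (-5/24) = 0, arm 5/24 + 0 = 5/24
asked cell (row1, sun) = 5/24

row1: w_G1=5/24 w_G3=5/24 w_R=5/24
row2: w_G1=19/24 w_G3=-5/24 w_R=0
total: w_G1=1 w_G3=0 w_R=5/24
asked value: 5/24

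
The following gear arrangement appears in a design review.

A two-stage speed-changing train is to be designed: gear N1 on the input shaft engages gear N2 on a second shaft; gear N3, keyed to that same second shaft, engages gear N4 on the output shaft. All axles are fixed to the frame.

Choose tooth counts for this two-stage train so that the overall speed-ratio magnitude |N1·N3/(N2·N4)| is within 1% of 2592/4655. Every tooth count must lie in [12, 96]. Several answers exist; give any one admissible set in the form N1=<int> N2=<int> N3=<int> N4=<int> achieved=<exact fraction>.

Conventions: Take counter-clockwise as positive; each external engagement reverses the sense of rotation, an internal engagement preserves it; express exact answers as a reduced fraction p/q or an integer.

design class (target 2592/4655): fixed-axis compound train
target = 2592/4655 in lowest terms: an exact hit needs N1·N3 = k·2592 and N2·N4 = k·4655 for one integer k, every count in [12, 96]; additionally prefer no 1:1 stage (N1 ≠ N2, N3 ≠ N4)
k = 1: N1·N3 = 2592 = 27·96, N2·N4 = 4655 = 49·95
achieved = 27·96/(49·95) = 2592/4655; |achieved − target| = 0 ≤ 648/116375 ✓

N1=27 N2=49 N3=96 N4=95 achieved=2592/4655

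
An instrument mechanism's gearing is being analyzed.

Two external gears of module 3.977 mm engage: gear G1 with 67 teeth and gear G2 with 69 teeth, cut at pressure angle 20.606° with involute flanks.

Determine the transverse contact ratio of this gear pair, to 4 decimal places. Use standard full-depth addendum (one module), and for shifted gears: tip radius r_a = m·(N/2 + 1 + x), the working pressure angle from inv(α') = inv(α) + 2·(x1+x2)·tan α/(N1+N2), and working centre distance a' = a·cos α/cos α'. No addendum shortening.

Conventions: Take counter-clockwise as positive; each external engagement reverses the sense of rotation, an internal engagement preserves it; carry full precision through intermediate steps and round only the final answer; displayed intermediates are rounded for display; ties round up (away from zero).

1.7687

single-mesh involute tooth geometry (67T engaging 69T at module 3.977)
base radii: r_b1 = 124.705834, r_b2 = 128.428397
tip radii: r_a1 = 137.206500, r_a2 = 141.183500
no profile shift: α' = α, a' = a
action lengths: √(r_a1²−r_b1²) = 57.219564, √(r_a2²−r_b2²) = 58.642370
base pitch p_b = π·m·cos α = 11.694774
CR = (57.219564 + 58.642370 − 270.436000·sin 20.60600°)/11.694774 = 1.768720
contact ratio ≈ 1.7687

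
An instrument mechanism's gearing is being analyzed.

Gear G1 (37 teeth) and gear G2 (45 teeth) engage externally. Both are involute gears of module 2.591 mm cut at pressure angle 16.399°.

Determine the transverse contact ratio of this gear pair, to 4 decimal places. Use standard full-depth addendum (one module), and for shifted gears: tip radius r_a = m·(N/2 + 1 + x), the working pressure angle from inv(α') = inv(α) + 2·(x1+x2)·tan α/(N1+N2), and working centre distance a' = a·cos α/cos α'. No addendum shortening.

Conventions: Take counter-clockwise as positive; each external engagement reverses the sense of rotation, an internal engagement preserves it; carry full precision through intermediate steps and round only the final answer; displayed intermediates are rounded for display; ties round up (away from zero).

class = single-mesh tooth geometry [involute pair 37T × 45T, m = 2.591]
base radii: r_b1 = 45.983513, r_b2 = 55.925894
tip radii: r_a1 = 50.524500, r_a2 = 60.888500
no profile shift: α' = α, a' = a
action lengths: √(r_a1²−r_b1²) = 20.934222, √(r_a2²−r_b2²) = 24.077040
base pitch p_b = π·m·cos α = 7.808728
CR = (20.934222 + 24.077040 − 106.231000·sin 16.39900°)/7.808728 = 1.923441
contact ratio ≈ 1.9234

1.9234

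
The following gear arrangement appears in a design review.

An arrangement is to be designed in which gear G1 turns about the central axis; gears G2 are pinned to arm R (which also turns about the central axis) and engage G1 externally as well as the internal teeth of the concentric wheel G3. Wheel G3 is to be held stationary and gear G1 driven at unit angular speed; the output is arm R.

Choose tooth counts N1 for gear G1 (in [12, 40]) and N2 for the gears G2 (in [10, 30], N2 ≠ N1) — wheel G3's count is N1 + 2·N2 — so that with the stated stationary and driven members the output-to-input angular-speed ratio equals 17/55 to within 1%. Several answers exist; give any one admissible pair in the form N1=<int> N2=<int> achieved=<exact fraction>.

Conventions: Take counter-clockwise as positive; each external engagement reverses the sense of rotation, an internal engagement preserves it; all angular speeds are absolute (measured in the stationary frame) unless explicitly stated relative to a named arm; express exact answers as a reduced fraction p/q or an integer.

N1=34 N2=21 achieved=17/55

planetary set to be sized for 17/55 (Willis relation)
Willis with ω_ring = 0: ω_arm/ω_sun = N1/(N1+N3); set equal to 17/55  ⇒  N3/N1 = 1/(17/55) − 1 = 38/17
N3 = N1 + 2·N2  ⇒  N2/N1 = (N3/N1 − 1)/2 = (38/17 − 1)/2 = 21/34
smallest multiple with N1 ≥ 12 and N2 ≥ 10: k = 1  ⇒  N1 = 1·34 = 34, N2 = 1·21 = 21 (N1 ≤ 40, N2 ≤ 30, N2 ≠ N1 ✓), N3 = 34 + 2·21 = 76
check: N1/(N1+N3) with N1 = 34, N3 = 76 gives 17/55; |achieved − target| = 0 ≤ 17/5500 ✓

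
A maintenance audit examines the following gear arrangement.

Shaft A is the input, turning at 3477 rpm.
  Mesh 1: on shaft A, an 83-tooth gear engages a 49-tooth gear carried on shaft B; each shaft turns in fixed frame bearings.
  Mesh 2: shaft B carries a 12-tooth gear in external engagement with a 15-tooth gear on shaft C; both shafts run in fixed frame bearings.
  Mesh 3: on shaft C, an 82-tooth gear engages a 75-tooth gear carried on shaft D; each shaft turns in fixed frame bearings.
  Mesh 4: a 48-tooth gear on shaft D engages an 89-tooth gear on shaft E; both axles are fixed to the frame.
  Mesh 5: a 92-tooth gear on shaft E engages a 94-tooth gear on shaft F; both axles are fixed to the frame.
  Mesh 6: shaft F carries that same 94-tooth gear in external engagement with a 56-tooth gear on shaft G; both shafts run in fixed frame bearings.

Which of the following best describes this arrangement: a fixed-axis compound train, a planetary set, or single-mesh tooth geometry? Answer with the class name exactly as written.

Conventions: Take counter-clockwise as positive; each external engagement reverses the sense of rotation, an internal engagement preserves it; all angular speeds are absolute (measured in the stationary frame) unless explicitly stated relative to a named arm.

fixed-axis compound train

recognized (7 fixed axles, 6 meshes): fixed-axis compound train
classification: fixed-axis compound train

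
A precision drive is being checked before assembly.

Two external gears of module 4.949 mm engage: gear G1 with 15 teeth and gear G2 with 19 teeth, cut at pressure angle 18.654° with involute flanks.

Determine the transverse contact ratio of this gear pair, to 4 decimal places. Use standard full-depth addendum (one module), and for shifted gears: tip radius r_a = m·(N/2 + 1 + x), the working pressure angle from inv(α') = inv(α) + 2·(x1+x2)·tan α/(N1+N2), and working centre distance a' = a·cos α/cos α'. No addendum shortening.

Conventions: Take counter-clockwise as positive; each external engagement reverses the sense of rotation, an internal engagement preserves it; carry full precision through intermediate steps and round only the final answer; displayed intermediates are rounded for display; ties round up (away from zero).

1.5567

topology: single-mesh involute geometry — m = 4.949, 15T/19T pair
base radii: r_b1 = 35.167620, r_b2 = 44.545652
tip radii: r_a1 = 42.066500, r_a2 = 51.964500
no profile shift: α' = α, a' = a
action lengths: √(r_a1²−r_b1²) = 23.083087, √(r_a2²−r_b2²) = 26.758066
base pitch p_b = π·m·cos α = 14.730978
CR = (23.083087 + 26.758066 − 84.133000·sin 18.65400°)/14.730978 = 1.556652
contact ratio ≈ 1.5567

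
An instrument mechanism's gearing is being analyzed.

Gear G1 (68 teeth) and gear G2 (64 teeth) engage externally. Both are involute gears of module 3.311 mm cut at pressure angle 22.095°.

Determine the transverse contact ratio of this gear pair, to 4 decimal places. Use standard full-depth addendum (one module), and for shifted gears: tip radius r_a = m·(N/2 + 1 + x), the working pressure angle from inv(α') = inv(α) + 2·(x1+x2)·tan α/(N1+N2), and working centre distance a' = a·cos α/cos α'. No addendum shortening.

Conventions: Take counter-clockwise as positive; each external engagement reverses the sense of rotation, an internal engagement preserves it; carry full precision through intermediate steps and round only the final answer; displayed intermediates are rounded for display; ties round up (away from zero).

1.6873

single-mesh involute tooth geometry (68T engaging 64T at module 3.311)
base radii: r_b1 = 104.306730, r_b2 = 98.171040
tip radii: r_a1 = 115.885000, r_a2 = 109.263000
no profile shift: α' = α, a' = a
action lengths: √(r_a1²−r_b1²) = 50.491973, √(r_a2²−r_b2²) = 47.967178
base pitch p_b = π·m·cos α = 9.637919
CR = (50.491973 + 47.967178 − 218.526000·sin 22.09500°)/9.637919 = 1.687297
contact ratio ≈ 1.6873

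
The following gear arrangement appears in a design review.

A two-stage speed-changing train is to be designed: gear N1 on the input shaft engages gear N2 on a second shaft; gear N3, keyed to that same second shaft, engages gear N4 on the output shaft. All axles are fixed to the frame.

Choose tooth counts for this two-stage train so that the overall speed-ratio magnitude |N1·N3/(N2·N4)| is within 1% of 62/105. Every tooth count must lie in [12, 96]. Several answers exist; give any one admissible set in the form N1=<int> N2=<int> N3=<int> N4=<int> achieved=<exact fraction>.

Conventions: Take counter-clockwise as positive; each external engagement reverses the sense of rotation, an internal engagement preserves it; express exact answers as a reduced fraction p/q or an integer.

N1=12 N2=14 N3=31 N4=45 achieved=62/105

2-stage fixed-axis compound train for ratio 62/105
target = 62/105 in lowest terms: an exact hit needs N1·N3 = k·62 and N2·N4 = k·105 for one integer k, every count in [12, 96]; additionally prefer no 1:1 stage (N1 ≠ N2, N3 ≠ N4)
k = 1…5: no 1:1-free in-range split of k·62 and k·105 into factor pairs; take k = 6
k = 6: N1·N3 = 372 = 12·31, N2·N4 = 630 = 14·45
achieved = 12·31/(14·45) = 62/105; |achieved − target| = 0 ≤ 31/5250 ✓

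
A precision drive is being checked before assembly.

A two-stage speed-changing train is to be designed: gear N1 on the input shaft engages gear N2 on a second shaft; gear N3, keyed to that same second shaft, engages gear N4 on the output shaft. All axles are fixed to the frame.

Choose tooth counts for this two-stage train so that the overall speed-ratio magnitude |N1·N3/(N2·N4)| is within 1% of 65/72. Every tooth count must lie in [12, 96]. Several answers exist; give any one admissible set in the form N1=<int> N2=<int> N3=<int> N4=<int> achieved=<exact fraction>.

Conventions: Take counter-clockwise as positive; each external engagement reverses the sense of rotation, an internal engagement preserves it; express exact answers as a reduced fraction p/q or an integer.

N1=13 N2=12 N3=15 N4=18 achieved=65/72

design class (target 65/72): fixed-axis compound train
target = 65/72 in lowest terms: an exact hit needs N1·N3 = k·65 and N2·N4 = k·72 for one integer k, every count in [12, 96]; additionally prefer no 1:1 stage (N1 ≠ N2, N3 ≠ N4)
k = 1…2: no 1:1-free in-range split of k·65 and k·72 into factor pairs; take k = 3
k = 3: N1·N3 = 195 = 13·15, N2·N4 = 216 = 12·18
achieved = 13·15/(12·18) = 65/72; |achieved − target| = 0 ≤ 13/1440 ✓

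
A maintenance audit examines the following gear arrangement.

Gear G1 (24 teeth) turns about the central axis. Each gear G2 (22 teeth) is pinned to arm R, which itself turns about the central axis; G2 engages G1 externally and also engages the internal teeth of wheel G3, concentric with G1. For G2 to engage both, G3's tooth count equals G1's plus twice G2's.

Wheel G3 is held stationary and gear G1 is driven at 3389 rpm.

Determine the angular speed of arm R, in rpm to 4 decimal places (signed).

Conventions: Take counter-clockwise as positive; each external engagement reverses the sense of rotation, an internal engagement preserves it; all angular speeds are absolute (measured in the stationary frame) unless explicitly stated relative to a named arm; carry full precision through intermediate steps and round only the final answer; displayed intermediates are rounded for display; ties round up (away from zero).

+884.0870 rpm

planetary set (24T centre, 22T on arm, 68T internal) — Willis relation
normalise by the input: solve with ω_sun = 1, then scale by 3389 rpm
ring teeth: 24 + 2·22 = 68
24(ω_sun−ω_arm) = −68(ω_ring−ω_arm),  ω_ring = 0, ω_sun = 1
24(1−ω_arm) = −68(0−ω_arm)  ⇒  92·ω_arm = 24  ⇒  ω_arm = 6/23
scale: ω_arm = 6/23 × 3389 rpm = +884.0870 rpm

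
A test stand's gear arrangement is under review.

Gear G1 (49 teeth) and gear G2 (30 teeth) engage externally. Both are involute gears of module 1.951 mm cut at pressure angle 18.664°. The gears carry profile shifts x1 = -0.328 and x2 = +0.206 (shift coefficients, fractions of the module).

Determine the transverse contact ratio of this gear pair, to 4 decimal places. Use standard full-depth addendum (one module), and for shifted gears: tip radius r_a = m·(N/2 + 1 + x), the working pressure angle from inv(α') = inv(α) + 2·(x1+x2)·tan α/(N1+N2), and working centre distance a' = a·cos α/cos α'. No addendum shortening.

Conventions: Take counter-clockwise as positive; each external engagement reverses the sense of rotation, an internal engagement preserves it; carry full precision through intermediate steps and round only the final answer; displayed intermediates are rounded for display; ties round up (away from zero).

1.7740

single-mesh involute tooth geometry (49T engaging 30T at module 1.951)
base radii: r_b1 = 45.285798, r_b2 = 27.725999
tip radii: r_a1 = 49.110572, r_a2 = 31.617906
inv(α') = inv(18.664°) + 2·(-0.328+0.206)·tan α/(49+30) = 0.01098964  ⇒  α' = 18.12349°
a' = a·cos α / cos α' = 77.0645·cos 18.664°/cos 18.12349° = 76.823123
action lengths: √(r_a1²−r_b1²) = 19.001179, √(r_a2²−r_b2²) = 15.197400
base pitch p_b = π·m·cos α = 5.806920
CR = (19.001179 + 15.197400 − 76.823123·sin 18.12349°)/5.806920 = 1.774006
contact ratio ≈ 1.7740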